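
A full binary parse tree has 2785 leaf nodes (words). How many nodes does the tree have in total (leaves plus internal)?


Leaf nodes (terminals): 2785
Internal nodes = n - 1 = 2785 - 1 = 2784
Total = leaves + internal = 2785 + 2784 = 5569

5569


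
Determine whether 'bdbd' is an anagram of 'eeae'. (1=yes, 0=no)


Sort characters of 'bdbd': 'bbdd'
Sort characters of 'eeae': 'aeee'
Sorted forms differ -> they are NOT anagrams
Result: 0

0


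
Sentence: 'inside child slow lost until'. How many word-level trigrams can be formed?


Word trigrams from [5] words:
  Trigram 1: (inside child slow)
  Trigram 2: (child slow lost)
  Trigram 3: (slow lost until)
Total word trigrams: 5 - 2 = 3

3


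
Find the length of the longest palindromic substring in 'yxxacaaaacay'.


Scanning 'yxxacaaaacay' for palindromic substrings.
Substring at positions 3-10: 'acaaaaca'.
Check: reverse('acaaaaca') = 'acaaaaca' -> palindrome confirmed.
Neighbouring characters ('x' / 'y') break symmetry, so it cannot extend further.
No longer palindromic substring exists; longest length = 8

8


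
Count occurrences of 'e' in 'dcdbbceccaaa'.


Scanning 'dcdbbceccaaa' for 'e':
  Position 6: 'e' -> MATCH (count: 1)
Total occurrences of 'e': 1

1


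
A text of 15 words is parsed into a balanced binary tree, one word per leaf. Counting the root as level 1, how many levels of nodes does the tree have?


In a balanced binary tree with n leaves the deepest leaf is ceil(log2(n)) edges below the root,
so counting node levels inclusive of root and leaves gives ceil(log2(n)) + 1 levels.
log2(15) = 3.9069
ceil(3.9069) = 4
levels = 4 + 1 = 5

5


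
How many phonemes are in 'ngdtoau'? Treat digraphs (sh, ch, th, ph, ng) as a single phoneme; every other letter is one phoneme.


Parsing 'ngdtoau' greedily, digraphs first:
  'ng' -> digraph (1 consonant phoneme) (phonemes so far: 1)
  'd' -> consonant phoneme (phonemes so far: 2)
  't' -> consonant phoneme (phonemes so far: 3)
  'o' -> vowel phoneme (phonemes so far: 4)
  'a' -> vowel phoneme (phonemes so far: 5)
  'u' -> vowel phoneme (phonemes so far: 6)
Total phonemes: 6

6


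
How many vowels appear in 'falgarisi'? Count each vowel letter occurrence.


Scanning each character of 'falgarisi':
  Position 1: 'f' -> consonant (running count: 0)
  Position 2: 'a' -> vowel (running count: 1)
  Position 3: 'l' -> consonant (running count: 1)
  Position 4: 'g' -> consonant (running count: 1)
  Position 5: 'a' -> vowel (running count: 2)
  Position 6: 'r' -> consonant (running count: 2)
  Position 7: 'i' -> vowel (running count: 3)
  Position 8: 's' -> consonant (running count: 3)
  Position 9: 'i' -> vowel (running count: 4)
Total vowels: 4

4


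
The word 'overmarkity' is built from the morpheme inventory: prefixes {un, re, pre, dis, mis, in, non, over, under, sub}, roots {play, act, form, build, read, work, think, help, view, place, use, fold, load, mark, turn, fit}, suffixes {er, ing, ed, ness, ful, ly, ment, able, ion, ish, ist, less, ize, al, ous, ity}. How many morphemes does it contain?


Segmenting 'overmarkity' against the inventory:
  'over' -> prefix (morpheme 1)
  'mark' -> root (morpheme 2)
  'ity' -> suffix (morpheme 3)
Total morphemes: 3

3


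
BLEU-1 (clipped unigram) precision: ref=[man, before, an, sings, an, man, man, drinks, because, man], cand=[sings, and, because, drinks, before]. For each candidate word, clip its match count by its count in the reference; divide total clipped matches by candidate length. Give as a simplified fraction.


Reference word counts: {'an': 2, 'because': 1, 'before': 1, 'drinks': 1, 'man': 4, 'sings': 1}
Checking each candidate word (with clipping):
  'sings' -> in reference (ref count 1, used 1/1) -> match (matches: 1)
  'and' -> not in reference -> no match (matches: 1)
  'because' -> in reference (ref count 1, used 1/1) -> match (matches: 2)
  'drinks' -> in reference (ref count 1, used 1/1) -> match (matches: 3)
  'before' -> in reference (ref count 1, used 1/1) -> match (matches: 4)
Clipped matches: 4, Candidate length: 5
Precision = 4/5

4/5


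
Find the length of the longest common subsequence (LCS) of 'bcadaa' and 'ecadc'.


DP table for LCS of 'bcadaa' and 'ecadc':
       e  c  a  d  c
    0  0  0  0  0  0
  b 0  0  0  0  0  0
  c 0  0  1  1  1  1
  a 0  0  1  2  2  2
  d 0  0  1  2  3  3
  a 0  0  1  2  3  3
  a 0  0  1  2  3  3
LCS: 'cad'
LCS length = 3

3


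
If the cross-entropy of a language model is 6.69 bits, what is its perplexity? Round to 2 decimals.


Perplexity formula: PP = 2^H
H = 6.69
PP = 2^6.69
Decompose: 2^6.69 = 2^6 * 2^0.69
2^6 = 64, 2^0.69 ~ 1.6132835
PP ~ 64 * 1.6132835 = 103.2501440
Rounded to 2 decimals: 103.25

103.25


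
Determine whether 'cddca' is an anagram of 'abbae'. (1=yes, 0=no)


Sort characters of 'cddca': 'accdd'
Sort characters of 'abbae': 'aabbe'
Sorted forms differ -> they are NOT anagrams
Result: 0

0


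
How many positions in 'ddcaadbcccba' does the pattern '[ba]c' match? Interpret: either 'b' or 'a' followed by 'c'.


Pattern: [ba]c means either 'b' or 'a' followed by 'c'.
Scanning 'ddcaadbcccba' position-by-position:
  Pos 0: window 'dd' -> no
  Pos 1: window 'dc' -> no
  Pos 2: window 'ca' -> no
  Pos 3: window 'aa' -> no
  Pos 4: window 'ad' -> no
  Pos 5: window 'db' -> no
  Pos 6: window 'bc' -> MATCH
  Pos 7: window 'cc' -> no
  Pos 8: window 'cc' -> no
  Pos 9: window 'cb' -> no
  Pos 10: window 'ba' -> no
  Pos 11: window 'a' -> no
Total matches: 1

1


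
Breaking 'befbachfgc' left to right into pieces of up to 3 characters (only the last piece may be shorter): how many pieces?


'befbachfgc' has 10 characters.
Chunking with max size 3:
  Chunk 1: 'bef' (positions 0-2)
  Chunk 2: 'bac' (positions 3-5)
  Chunk 3: 'hfg' (positions 6-8)
  Chunk 4: 'c' (positions 9-9)
Total chunks: ceil(10 / 3) = 4

4


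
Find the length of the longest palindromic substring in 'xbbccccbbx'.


Scanning 'xbbccccbbx' for palindromic substrings.
Substring at positions 0-9: 'xbbccccbbx'.
Check: reverse('xbbccccbbx') = 'xbbccccbbx' -> palindrome confirmed.
No longer palindromic substring exists; longest length = 10

10


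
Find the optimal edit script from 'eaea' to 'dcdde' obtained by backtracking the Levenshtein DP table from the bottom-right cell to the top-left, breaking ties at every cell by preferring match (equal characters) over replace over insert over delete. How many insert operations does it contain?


Edit distance = 5. Backtracking from cell (4, 5) with preference match > replace > insert > delete,
then listing the resulting alignment 'eaea' -> 'dcdde' left to right:
  Step 1: insert 'd' [insertion #1]
  Step 2: replace e->c
  Step 3: replace a->d
  Step 4: replace e->d
  Step 5: replace a->e
Total insertions: 1

1


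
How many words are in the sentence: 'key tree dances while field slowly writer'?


Counting words by splitting on spaces:
  Word 1: 'key'
  Word 2: 'tree'
  Word 3: 'dances'
  Word 4: 'while'
  Word 5: 'field'
  Word 6: 'slowly'
  Word 7: 'writer'
Total words: 7

7


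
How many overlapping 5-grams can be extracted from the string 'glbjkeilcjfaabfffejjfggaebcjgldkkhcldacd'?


String 'glbjkeilcjfaabfffejjfggaebcjgldkkhcldacd' has length L = 40.
Number of overlapping n-grams = L - n + 1
Substituting: 40 - 5 + 1 = 36

36


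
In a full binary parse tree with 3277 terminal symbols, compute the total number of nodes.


Leaf nodes (terminals): 3277
Internal nodes = n - 1 = 3277 - 1 = 3276
Total = leaves + internal = 3277 + 3276 = 6553

6553


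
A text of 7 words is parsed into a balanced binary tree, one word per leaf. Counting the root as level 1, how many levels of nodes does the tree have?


In a balanced binary tree with n leaves the deepest leaf is ceil(log2(n)) edges below the root,
so counting node levels inclusive of root and leaves gives ceil(log2(n)) + 1 levels.
log2(7) = 2.8074
ceil(2.8074) = 3
levels = 3 + 1 = 4

4


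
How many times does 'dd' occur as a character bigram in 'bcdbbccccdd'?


Scanning 'bcdbbccccdd' for bigram 'dd':
  Position 0: 'bc' -> no
  Position 1: 'cd' -> no
  Position 2: 'db' -> no
  Position 3: 'bb' -> no
  Position 4: 'bc' -> no
  Position 5: 'cc' -> no
  Position 6: 'cc' -> no
  Position 7: 'cc' -> no
  Position 8: 'cd' -> no
  Position 9: 'dd' -> MATCH
Total matches: 1

1


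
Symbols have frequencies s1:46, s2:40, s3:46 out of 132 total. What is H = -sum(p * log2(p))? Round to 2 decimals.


Computing entropy H = -sum(p_i * log2(p_i)):
  s1: p = 46/132 = 0.3485, -p*log2(p) = 0.5300
  s2: p = 40/132 = 0.3030, -p*log2(p) = 0.5220
  s3: p = 46/132 = 0.3485, -p*log2(p) = 0.5300
H = sum of terms = 1.5820
Rounded to 2 decimals: 1.58

1.58


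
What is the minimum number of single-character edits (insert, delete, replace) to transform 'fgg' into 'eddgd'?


Building DP table for s1='fgg' (len 3) and s2='eddgd' (len 5):
       e  d  d  g  d
    0  1  2  3  4  5
  f 1  1  2  3  4  5
  g 2  2  2  3  3  4
  g 3  3  3  3  3  4
Edit distance = dp[3][5] = 4

4


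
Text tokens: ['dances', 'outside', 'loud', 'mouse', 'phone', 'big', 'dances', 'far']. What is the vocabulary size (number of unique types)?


Listing all tokens and tracking unique types:
  Token 1: 'dances' -> NEW (unique so far: 1)
  Token 2: 'outside' -> NEW (unique so far: 2)
  Token 3: 'loud' -> NEW (unique so far: 3)
  Token 4: 'mouse' -> NEW (unique so far: 4)
  Token 5: 'phone' -> NEW (unique so far: 5)
  Token 6: 'big' -> NEW (unique so far: 6)
  Token 7: 'dances' -> duplicate (unique so far: 6)
  Token 8: 'far' -> NEW (unique so far: 7)
Unique types: ('big', 'dances', 'far', 'loud', 'mouse', 'outside', 'phone')
Vocabulary size: 7

7


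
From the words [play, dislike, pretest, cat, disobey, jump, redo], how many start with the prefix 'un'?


Checking each word for prefix 'un':
  'play' -> no (count: 0)
  'dislike' -> no (count: 0)
  'pretest' -> no (count: 0)
  'cat' -> no (count: 0)
  'disobey' -> no (count: 0)
  'jump' -> no (count: 0)
  'redo' -> no (count: 0)
Total with prefix 'un': 0

0


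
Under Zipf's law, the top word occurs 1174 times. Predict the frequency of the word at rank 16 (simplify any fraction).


Zipf's law: freq(rank) = f1 / rank
f1 = 1174, rank = 16
freq = 1174 / 16
GCD(1174, 16) = 2
Simplified: 587/8

587/8


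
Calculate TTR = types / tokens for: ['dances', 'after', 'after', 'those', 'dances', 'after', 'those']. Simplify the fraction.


Tokens: 7
Unique types: ('after', 'dances', 'those') = 3
TTR = 3/7
Already in lowest terms.

3/7


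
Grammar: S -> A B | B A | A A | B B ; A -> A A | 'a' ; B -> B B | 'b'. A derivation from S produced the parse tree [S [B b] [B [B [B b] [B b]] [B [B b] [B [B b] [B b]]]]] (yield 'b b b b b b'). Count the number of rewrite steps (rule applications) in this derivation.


Every bracketed nonterminal node [X ...] in the tree is produced by exactly one rule application.
Reading the tree off as a leftmost derivation:
  Step 1: S  =>  B B   (applied S -> B B)
  Step 2: B B  =>  b B   (applied B -> b)
  Step 3: b B  =>  b B B   (applied B -> B B)
  Step 4: b B B  =>  b B B B   (applied B -> B B)
  Step 5: b B B B  =>  b b B B   (applied B -> b)
  Step 6: b b B B  =>  b b b B   (applied B -> b)
  Step 7: b b b B  =>  b b b B B   (applied B -> B B)
  Step 8: b b b B B  =>  b b b b B   (applied B -> b)
  Step 9: b b b b B  =>  b b b b B B   (applied B -> B B)
  Step 10: b b b b B B  =>  b b b b b B   (applied B -> b)
  Step 11: b b b b b B  =>  b b b b b b   (applied B -> b)
Final yield: b b b b b b
Total rewrite steps: 11

11


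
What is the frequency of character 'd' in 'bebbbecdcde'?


Scanning 'bebbbecdcde' for 'd':
  Position 7: 'd' -> MATCH (count: 1)
  Position 9: 'd' -> MATCH (count: 2)
Total occurrences of 'd': 2

2


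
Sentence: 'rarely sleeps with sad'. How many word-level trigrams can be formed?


Word trigrams from [4] words:
  Trigram 1: (rarely sleeps with)
  Trigram 2: (sleeps with sad)
Total word trigrams: 4 - 2 = 2

2


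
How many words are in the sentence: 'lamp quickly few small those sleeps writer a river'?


Counting words by splitting on spaces:
  Word 1: 'lamp'
  Word 2: 'quickly'
  Word 3: 'few'
  Word 4: 'small'
  Word 5: 'those'
  Word 6: 'sleeps'
  Word 7: 'writer'
  Word 8: 'a'
  Word 9: 'river'
Total words: 9

9


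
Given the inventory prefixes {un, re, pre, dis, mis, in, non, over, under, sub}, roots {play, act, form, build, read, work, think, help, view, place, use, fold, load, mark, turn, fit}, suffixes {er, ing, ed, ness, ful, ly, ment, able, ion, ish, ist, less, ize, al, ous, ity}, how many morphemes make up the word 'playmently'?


Segmenting 'playmently' against the inventory:
  'play' -> root (morpheme 1)
  'ment' -> suffix (morpheme 2)
  'ly' -> suffix (morpheme 3)
Total morphemes: 3

3


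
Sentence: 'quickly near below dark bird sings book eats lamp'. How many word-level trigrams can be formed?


Word trigrams from [9] words:
  Trigram 1: (quickly near below)
  Trigram 2: (near below dark)
  Trigram 3: (below dark bird)
  Trigram 4: (dark bird sings)
  Trigram 5: (bird sings book)
  Trigram 6: (sings book eats)
  Trigram 7: (book eats lamp)
Total word trigrams: 9 - 2 = 7

7


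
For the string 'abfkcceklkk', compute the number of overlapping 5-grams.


String 'abfkcceklkk' has length L = 11.
Number of overlapping n-grams = L - n + 1
Substituting: 11 - 5 + 1 = 7

7


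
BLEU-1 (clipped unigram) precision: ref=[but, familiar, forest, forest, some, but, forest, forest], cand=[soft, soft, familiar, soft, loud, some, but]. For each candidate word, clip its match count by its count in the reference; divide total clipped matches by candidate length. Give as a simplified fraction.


Reference word counts: {'but': 2, 'familiar': 1, 'forest': 4, 'some': 1}
Checking each candidate word (with clipping):
  'soft' -> not in reference -> no match (matches: 0)
  'soft' -> not in reference -> no match (matches: 0)
  'familiar' -> in reference (ref count 1, used 1/1) -> match (matches: 1)
  'soft' -> not in reference -> no match (matches: 1)
  'loud' -> not in reference -> no match (matches: 1)
  'some' -> in reference (ref count 1, used 1/1) -> match (matches: 2)
  'but' -> in reference (ref count 2, used 1/2) -> match (matches: 3)
Clipped matches: 3, Candidate length: 7
Precision = 3/7

3/7


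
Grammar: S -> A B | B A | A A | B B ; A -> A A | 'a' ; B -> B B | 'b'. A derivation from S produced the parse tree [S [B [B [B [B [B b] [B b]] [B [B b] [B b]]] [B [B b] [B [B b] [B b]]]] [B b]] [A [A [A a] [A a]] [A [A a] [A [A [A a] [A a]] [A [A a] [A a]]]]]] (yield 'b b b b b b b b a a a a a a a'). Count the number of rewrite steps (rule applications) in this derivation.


Every bracketed nonterminal node [X ...] in the tree is produced by exactly one rule application.
Reading the tree off as a leftmost derivation:
  Step 1: S  =>  B A   (applied S -> B A)
  Step 2: B A  =>  B B A   (applied B -> B B)
  Step 3: B B A  =>  B B B A   (applied B -> B B)
  Step 4: B B B A  =>  B B B B A   (applied B -> B B)
  Step 5: B B B B A  =>  B B B B B A   (applied B -> B B)
  Step 6: B B B B B A  =>  b B B B B A   (applied B -> b)
  Step 7: b B B B B A  =>  b b B B B A   (applied B -> b)
  Step 8: b b B B B A  =>  b b B B B B A   (applied B -> B B)
  Step 9: b b B B B B A  =>  b b b B B B A   (applied B -> b)
  Step 10: b b b B B B A  =>  b b b b B B A   (applied B -> b)
  Step 11: b b b b B B A  =>  b b b b B B B A   (applied B -> B B)
  Step 12: b b b b B B B A  =>  b b b b b B B A   (applied B -> b)
  Step 13: b b b b b B B A  =>  b b b b b B B B A   (applied B -> B B)
  Step 14: b b b b b B B B A  =>  b b b b b b B B A   (applied B -> b)
  Step 15: b b b b b b B B A  =>  b b b b b b b B A   (applied B -> b)
  Step 16: b b b b b b b B A  =>  b b b b b b b b A   (applied B -> b)
  Step 17: b b b b b b b b A  =>  b b b b b b b b A A   (applied A -> A A)
  Step 18: b b b b b b b b A A  =>  b b b b b b b b A A A   (applied A -> A A)
  Step 19: b b b b b b b b A A A  =>  b b b b b b b b a A A   (applied A -> a)
  Step 20: b b b b b b b b a A A  =>  b b b b b b b b a a A   (applied A -> a)
  Step 21: b b b b b b b b a a A  =>  b b b b b b b b a a A A   (applied A -> A A)
  Step 22: b b b b b b b b a a A A  =>  b b b b b b b b a a a A   (applied A -> a)
  Step 23: b b b b b b b b a a a A  =>  b b b b b b b b a a a A A   (applied A -> A A)
  Step 24: b b b b b b b b a a a A A  =>  b b b b b b b b a a a A A A   (applied A -> A A)
  Step 25: b b b b b b b b a a a A A A  =>  b b b b b b b b a a a a A A   (applied A -> a)
  Step 26: b b b b b b b b a a a a A A  =>  b b b b b b b b a a a a a A   (applied A -> a)
  Step 27: b b b b b b b b a a a a a A  =>  b b b b b b b b a a a a a A A   (applied A -> A A)
  Step 28: b b b b b b b b a a a a a A A  =>  b b b b b b b b a a a a a a A   (applied A -> a)
  Step 29: b b b b b b b b a a a a a a A  =>  b b b b b b b b a a a a a a a   (applied A -> a)
Final yield: b b b b b b b b a a a a a a a
Total rewrite steps: 29

29


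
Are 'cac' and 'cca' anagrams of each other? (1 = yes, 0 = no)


Sort characters of 'cac': 'acc'
Sort characters of 'cca': 'acc'
Sorted forms match -> they ARE anagrams
Result: 1

1


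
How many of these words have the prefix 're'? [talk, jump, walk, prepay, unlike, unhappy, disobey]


Checking each word for prefix 're':
  'talk' -> no (count: 0)
  'jump' -> no (count: 0)
  'walk' -> no (count: 0)
  'prepay' -> no (count: 0)
  'unlike' -> no (count: 0)
  'unhappy' -> no (count: 0)
  'disobey' -> no (count: 0)
Total with prefix 're': 0

0


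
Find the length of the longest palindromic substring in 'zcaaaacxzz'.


Scanning 'zcaaaacxzz' for palindromic substrings.
Substring at positions 1-6: 'caaaac'.
Check: reverse('caaaac') = 'caaaac' -> palindrome confirmed.
Neighbouring characters ('z' / 'x') break symmetry, so it cannot extend further.
No longer palindromic substring exists; longest length = 6

6


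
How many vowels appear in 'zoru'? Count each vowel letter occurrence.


Scanning each character of 'zoru':
  Position 1: 'z' -> consonant (running count: 0)
  Position 2: 'o' -> vowel (running count: 1)
  Position 3: 'r' -> consonant (running count: 1)
  Position 4: 'u' -> vowel (running count: 2)
Total vowels: 2

2


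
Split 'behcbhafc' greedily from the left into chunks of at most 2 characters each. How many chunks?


'behcbhafc' has 9 characters.
Chunking with max size 2:
  Chunk 1: 'be' (positions 0-1)
  Chunk 2: 'hc' (positions 2-3)
  Chunk 3: 'bh' (positions 4-5)
  Chunk 4: 'af' (positions 6-7)
  Chunk 5: 'c' (positions 8-8)
Total chunks: ceil(9 / 2) = 5

5


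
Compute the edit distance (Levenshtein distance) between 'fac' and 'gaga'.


Building DP table for s1='fac' (len 3) and s2='gaga' (len 4):
       g  a  g  a
    0  1  2  3  4
  f 1  1  2  3  4
  a 2  2  1  2  3
  c 3  3  2  2  3
Edit distance = dp[3][4] = 3

3


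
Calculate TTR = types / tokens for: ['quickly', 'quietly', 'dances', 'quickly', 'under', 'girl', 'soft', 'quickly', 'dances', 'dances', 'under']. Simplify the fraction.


Tokens: 11
Unique types: ('dances', 'girl', 'quickly', 'quietly', 'soft', 'under') = 6
TTR = 6/11
Already in lowest terms.

6/11


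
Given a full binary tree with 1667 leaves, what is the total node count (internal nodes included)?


Leaf nodes (terminals): 1667
Internal nodes = n - 1 = 1667 - 1 = 1666
Total = leaves + internal = 1667 + 1666 = 3333

3333


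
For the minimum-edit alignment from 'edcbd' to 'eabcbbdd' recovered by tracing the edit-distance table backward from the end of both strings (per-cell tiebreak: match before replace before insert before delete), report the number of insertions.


Edit distance = 4. Backtracking from cell (5, 8) with preference match > replace > insert > delete,
then listing the resulting alignment 'edcbd' -> 'eabcbbdd' left to right:
  Step 1: keep 'e'
  Step 2: insert 'a' [insertion #1]
  Step 3: replace d->b
  Step 4: keep 'c'
  Step 5: insert 'b' [insertion #2]
  Step 6: keep 'b'
  Step 7: insert 'd' [insertion #3]
  Step 8: keep 'd'
Total insertions: 3

3


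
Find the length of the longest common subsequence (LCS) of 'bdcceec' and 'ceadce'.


DP table for LCS of 'bdcceec' and 'ceadce':
       c  e  a  d  c  e
    0  0  0  0  0  0  0
  b 0  0  0  0  0  0  0
  d 0  0  0  0  1  1  1
  c 0  1  1  1  1  2  2
  c 0  1  1  1  1  2  2
  e 0  1  2  2  2  2  3
  e 0  1  2  2  2  2  3
  c 0  1  2  2  2  3  3
LCS: 'dce'
LCS length = 3

3


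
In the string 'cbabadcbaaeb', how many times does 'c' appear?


Scanning 'cbabadcbaaeb' for 'c':
  Position 0: 'c' -> MATCH (count: 1)
  Position 6: 'c' -> MATCH (count: 2)
Total occurrences of 'c': 2

2


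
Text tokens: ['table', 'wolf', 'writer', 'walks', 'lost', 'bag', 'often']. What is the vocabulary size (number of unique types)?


Listing all tokens and tracking unique types:
  Token 1: 'table' -> NEW (unique so far: 1)
  Token 2: 'wolf' -> NEW (unique so far: 2)
  Token 3: 'writer' -> NEW (unique so far: 3)
  Token 4: 'walks' -> NEW (unique so far: 4)
  Token 5: 'lost' -> NEW (unique so far: 5)
  Token 6: 'bag' -> NEW (unique so far: 6)
  Token 7: 'often' -> NEW (unique so far: 7)
Unique types: ('bag', 'lost', 'often', 'table', 'walks', 'wolf', 'writer')
Vocabulary size: 7

7


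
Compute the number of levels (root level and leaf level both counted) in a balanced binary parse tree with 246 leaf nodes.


In a balanced binary tree with n leaves the deepest leaf is ceil(log2(n)) edges below the root,
so counting node levels inclusive of root and leaves gives ceil(log2(n)) + 1 levels.
log2(246) = 7.9425
ceil(7.9425) = 8
levels = 8 + 1 = 9

9


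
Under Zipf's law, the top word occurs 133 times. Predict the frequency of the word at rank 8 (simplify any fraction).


Zipf's law: freq(rank) = f1 / rank
f1 = 133, rank = 8
freq = 133 / 8
GCD(133, 8) = 1
Simplified: 133/8

133/8


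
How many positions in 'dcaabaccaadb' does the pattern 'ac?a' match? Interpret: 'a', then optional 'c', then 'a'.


Pattern: ac?a means 'a', then optional 'c', then 'a'.
Scanning 'dcaabaccaadb' position-by-position:
  Pos 0: window 'dca' -> no
  Pos 1: window 'caa' -> no
  Pos 2: window 'aab' -> MATCH
  Pos 3: window 'aba' -> no
  Pos 4: window 'bac' -> no
  Pos 5: window 'acc' -> no
  Pos 6: window 'cca' -> no
  Pos 7: window 'caa' -> no
  Pos 8: window 'aad' -> MATCH
  Pos 9: window 'adb' -> no
  Pos 10: window 'db' -> no
  Pos 11: window 'b' -> no
Total matches: 2

2


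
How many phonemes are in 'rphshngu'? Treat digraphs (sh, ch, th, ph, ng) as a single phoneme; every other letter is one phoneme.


Parsing 'rphshngu' greedily, digraphs first:
  'r' -> consonant phoneme (phonemes so far: 1)
  'ph' -> digraph (1 consonant phoneme) (phonemes so far: 2)
  'sh' -> digraph (1 consonant phoneme) (phonemes so far: 3)
  'ng' -> digraph (1 consonant phoneme) (phonemes so far: 4)
  'u' -> vowel phoneme (phonemes so far: 5)
Total phonemes: 5

5


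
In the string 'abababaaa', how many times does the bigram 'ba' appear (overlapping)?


Scanning 'abababaaa' for bigram 'ba':
  Position 0: 'ab' -> no
  Position 1: 'ba' -> MATCH
  Position 2: 'ab' -> no
  Position 3: 'ba' -> MATCH
  Position 4: 'ab' -> no
  Position 5: 'ba' -> MATCH
  Position 6: 'aa' -> no
  Position 7: 'aa' -> no
Total matches: 3

3


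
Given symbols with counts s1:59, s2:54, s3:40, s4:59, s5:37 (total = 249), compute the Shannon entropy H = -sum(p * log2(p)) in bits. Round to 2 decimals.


Computing entropy H = -sum(p_i * log2(p_i)):
  s1: p = 59/249 = 0.2369, -p*log2(p) = 0.4922
  s2: p = 54/249 = 0.2169, -p*log2(p) = 0.4782
  s3: p = 40/249 = 0.1606, -p*log2(p) = 0.4238
  s4: p = 59/249 = 0.2369, -p*log2(p) = 0.4922
  s5: p = 37/249 = 0.1486, -p*log2(p) = 0.4087
H = sum of terms = 2.2951
Rounded to 2 decimals: 2.30

2.30


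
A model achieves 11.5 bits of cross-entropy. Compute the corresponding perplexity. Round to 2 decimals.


Perplexity formula: PP = 2^H
H = 11.5
PP = 2^11.5
Decompose: 2^11.5 = 2^11 * 2^0.5 = 2^11 * sqrt(2)
2^11 = 2048, sqrt(2) ~ 1.4142136
PP ~ 2048 * 1.4142136 = 2896.3094528
Rounded to 2 decimals: 2896.31

2896.31


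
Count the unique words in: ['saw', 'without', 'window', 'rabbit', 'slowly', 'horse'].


Listing all tokens and tracking unique types:
  Token 1: 'saw' -> NEW (unique so far: 1)
  Token 2: 'without' -> NEW (unique so far: 2)
  Token 3: 'window' -> NEW (unique so far: 3)
  Token 4: 'rabbit' -> NEW (unique so far: 4)
  Token 5: 'slowly' -> NEW (unique so far: 5)
  Token 6: 'horse' -> NEW (unique so far: 6)
Unique types: ('horse', 'rabbit', 'saw', 'slowly', 'window', 'without')
Vocabulary size: 6

6


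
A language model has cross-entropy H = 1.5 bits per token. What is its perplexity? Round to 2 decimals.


Perplexity formula: PP = 2^H
H = 1.5
PP = 2^1.5
Decompose: 2^1.5 = 2^1 * 2^0.5 = 2^1 * sqrt(2)
2^1 = 2, sqrt(2) ~ 1.4142136
PP ~ 2 * 1.4142136 = 2.8284272
Rounded to 2 decimals: 2.83

2.83


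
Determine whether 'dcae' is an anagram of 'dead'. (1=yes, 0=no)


Sort characters of 'dcae': 'acde'
Sort characters of 'dead': 'adde'
Sorted forms differ -> they are NOT anagrams
Result: 0

0


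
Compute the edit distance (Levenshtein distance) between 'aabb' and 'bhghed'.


Building DP table for s1='aabb' (len 4) and s2='bhghed' (len 6):
       b  h  g  h  e  d
    0  1  2  3  4  5  6
  a 1  1  2  3  4  5  6
  a 2  2  2  3  4  5  6
  b 3  2  3  3  4  5  6
  b 4  3  3  4  4  5  6
Edit distance = dp[4][6] = 6

6


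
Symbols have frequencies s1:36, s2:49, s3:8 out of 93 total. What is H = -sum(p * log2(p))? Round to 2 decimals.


Computing entropy H = -sum(p_i * log2(p_i)):
  s1: p = 36/93 = 0.3871, -p*log2(p) = 0.5300
  s2: p = 49/93 = 0.5269, -p*log2(p) = 0.4871
  s3: p = 8/93 = 0.0860, -p*log2(p) = 0.3044
H = sum of terms = 1.3215
Rounded to 2 decimals: 1.32

1.32


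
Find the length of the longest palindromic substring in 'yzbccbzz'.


Scanning 'yzbccbzz' for palindromic substrings.
Substring at positions 1-6: 'zbccbz'.
Check: reverse('zbccbz') = 'zbccbz' -> palindrome confirmed.
Neighbouring characters ('y' / 'z') break symmetry, so it cannot extend further.
No longer palindromic substring exists; longest length = 6

6


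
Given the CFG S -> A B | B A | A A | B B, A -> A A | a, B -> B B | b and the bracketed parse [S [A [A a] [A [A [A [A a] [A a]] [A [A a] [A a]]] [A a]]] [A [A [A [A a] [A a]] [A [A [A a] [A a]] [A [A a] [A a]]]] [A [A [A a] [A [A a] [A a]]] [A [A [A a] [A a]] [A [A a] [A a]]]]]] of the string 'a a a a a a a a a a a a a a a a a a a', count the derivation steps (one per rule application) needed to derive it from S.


Every bracketed nonterminal node [X ...] in the tree is produced by exactly one rule application.
Reading the tree off as a leftmost derivation:
  Step 1: S  =>  A A   (applied S -> A A)
  Step 2: A A  =>  A A A   (applied A -> A A)
  Step 3: A A A  =>  a A A   (applied A -> a)
  Step 4: a A A  =>  a A A A   (applied A -> A A)
  Step 5: a A A A  =>  a A A A A   (applied A -> A A)
  Step 6: a A A A A  =>  a A A A A A   (applied A -> A A)
  Step 7: a A A A A A  =>  a a A A A A   (applied A -> a)
  Step 8: a a A A A A  =>  a a a A A A   (applied A -> a)
  Step 9: a a a A A A  =>  a a a A A A A   (applied A -> A A)
  Step 10: a a a A A A A  =>  a a a a A A A   (applied A -> a)
  Step 11: a a a a A A A  =>  a a a a a A A   (applied A -> a)
  Step 12: a a a a a A A  =>  a a a a a a A   (applied A -> a)
  Step 13: a a a a a a A  =>  a a a a a a A A   (applied A -> A A)
  Step 14: a a a a a a A A  =>  a a a a a a A A A   (applied A -> A A)
  Step 15: a a a a a a A A A  =>  a a a a a a A A A A   (applied A -> A A)
  Step 16: a a a a a a A A A A  =>  a a a a a a a A A A   (applied A -> a)
  Step 17: a a a a a a a A A A  =>  a a a a a a a a A A   (applied A -> a)
  Step 18: a a a a a a a a A A  =>  a a a a a a a a A A A   (applied A -> A A)
  Step 19: a a a a a a a a A A A  =>  a a a a a a a a A A A A   (applied A -> A A)
  Step 20: a a a a a a a a A A A A  =>  a a a a a a a a a A A A   (applied A -> a)
  Step 21: a a a a a a a a a A A A  =>  a a a a a a a a a a A A   (applied A -> a)
  Step 22: a a a a a a a a a a A A  =>  a a a a a a a a a a A A A   (applied A -> A A)
  Step 23: a a a a a a a a a a A A A  =>  a a a a a a a a a a a A A   (applied A -> a)
  Step 24: a a a a a a a a a a a A A  =>  a a a a a a a a a a a a A   (applied A -> a)
  Step 25: a a a a a a a a a a a a A  =>  a a a a a a a a a a a a A A   (applied A -> A A)
  Step 26: a a a a a a a a a a a a A A  =>  a a a a a a a a a a a a A A A   (applied A -> A A)
  Step 27: a a a a a a a a a a a a A A A  =>  a a a a a a a a a a a a a A A   (applied A -> a)
  Step 28: a a a a a a a a a a a a a A A  =>  a a a a a a a a a a a a a A A A   (applied A -> A A)
  Step 29: a a a a a a a a a a a a a A A A  =>  a a a a a a a a a a a a a a A A   (applied A -> a)
  Step 30: a a a a a a a a a a a a a a A A  =>  a a a a a a a a a a a a a a a A   (applied A -> a)
  Step 31: a a a a a a a a a a a a a a a A  =>  a a a a a a a a a a a a a a a A A   (applied A -> A A)
  Step 32: a a a a a a a a a a a a a a a A A  =>  a a a a a a a a a a a a a a a A A A   (applied A -> A A)
  Step 33: a a a a a a a a a a a a a a a A A A  =>  a a a a a a a a a a a a a a a a A A   (applied A -> a)
  Step 34: a a a a a a a a a a a a a a a a A A  =>  a a a a a a a a a a a a a a a a a A   (applied A -> a)
  Step 35: a a a a a a a a a a a a a a a a a A  =>  a a a a a a a a a a a a a a a a a A A   (applied A -> A A)
  Step 36: a a a a a a a a a a a a a a a a a A A  =>  a a a a a a a a a a a a a a a a a a A   (applied A -> a)
  Step 37: a a a a a a a a a a a a a a a a a a A  =>  a a a a a a a a a a a a a a a a a a a   (applied A -> a)
Final yield: a a a a a a a a a a a a a a a a a a a
Total rewrite steps: 37

37


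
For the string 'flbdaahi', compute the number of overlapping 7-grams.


String 'flbdaahi' has length L = 8.
Number of overlapping n-grams = L - n + 1
Substituting: 8 - 7 + 1 = 2

2


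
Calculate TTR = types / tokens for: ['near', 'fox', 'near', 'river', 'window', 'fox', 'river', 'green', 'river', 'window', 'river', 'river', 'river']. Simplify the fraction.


Tokens: 13
Unique types: ('fox', 'green', 'near', 'river', 'window') = 5
TTR = 5/13
Already in lowest terms.

5/13


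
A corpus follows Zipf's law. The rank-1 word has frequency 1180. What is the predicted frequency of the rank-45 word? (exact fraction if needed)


Zipf's law: freq(rank) = f1 / rank
f1 = 1180, rank = 45
freq = 1180 / 45
GCD(1180, 45) = 5
Simplified: 236/9

236/9


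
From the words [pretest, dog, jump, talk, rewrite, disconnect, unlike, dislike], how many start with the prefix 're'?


Checking each word for prefix 're':
  'pretest' -> no (count: 0)
  'dog' -> no (count: 0)
  'jump' -> no (count: 0)
  'talk' -> no (count: 0)
  'rewrite' -> YES, starts with 're' (count: 1)
  'disconnect' -> no (count: 1)
  'unlike' -> no (count: 1)
  'dislike' -> no (count: 1)
Total with prefix 're': 1

1


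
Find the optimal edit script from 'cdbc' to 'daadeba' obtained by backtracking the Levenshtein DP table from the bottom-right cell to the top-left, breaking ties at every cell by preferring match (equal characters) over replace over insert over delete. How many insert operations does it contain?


Edit distance = 5. Backtracking from cell (4, 7) with preference match > replace > insert > delete,
then listing the resulting alignment 'cdbc' -> 'daadeba' left to right:
  Step 1: insert 'd' [insertion #1]
  Step 2: insert 'a' [insertion #2]
  Step 3: replace c->a
  Step 4: keep 'd'
  Step 5: insert 'e' [insertion #3]
  Step 6: keep 'b'
  Step 7: replace c->a
Total insertions: 3

3


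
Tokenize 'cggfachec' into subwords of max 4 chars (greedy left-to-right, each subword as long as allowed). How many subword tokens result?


'cggfachec' has 9 characters.
Chunking with max size 4:
  Chunk 1: 'cggf' (positions 0-3)
  Chunk 2: 'ache' (positions 4-7)
  Chunk 3: 'c' (positions 8-8)
Total chunks: ceil(9 / 4) = 3

3


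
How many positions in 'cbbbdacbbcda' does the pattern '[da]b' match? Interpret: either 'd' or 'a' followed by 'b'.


Pattern: [da]b means either 'd' or 'a' followed by 'b'.
Scanning 'cbbbdacbbcda' position-by-position:
  Pos 0: window 'cb' -> no
  Pos 1: window 'bb' -> no
  Pos 2: window 'bb' -> no
  Pos 3: window 'bd' -> no
  Pos 4: window 'da' -> no
  Pos 5: window 'ac' -> no
  Pos 6: window 'cb' -> no
  Pos 7: window 'bb' -> no
  Pos 8: window 'bc' -> no
  Pos 9: window 'cd' -> no
  Pos 10: window 'da' -> no
  Pos 11: window 'a' -> no
Total matches: 0

0


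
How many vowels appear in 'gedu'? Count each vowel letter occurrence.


Scanning each character of 'gedu':
  Position 1: 'g' -> consonant (running count: 0)
  Position 2: 'e' -> vowel (running count: 1)
  Position 3: 'd' -> consonant (running count: 1)
  Position 4: 'u' -> vowel (running count: 2)
Total vowels: 2

2


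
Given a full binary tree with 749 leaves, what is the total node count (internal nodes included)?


Leaf nodes (terminals): 749
Internal nodes = n - 1 = 749 - 1 = 748
Total = leaves + internal = 749 + 748 = 1497

1497


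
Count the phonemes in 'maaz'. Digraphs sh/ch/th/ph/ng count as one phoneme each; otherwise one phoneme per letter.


Parsing 'maaz' greedily, digraphs first:
  'm' -> consonant phoneme (phonemes so far: 1)
  'a' -> vowel phoneme (phonemes so far: 2)
  'a' -> vowel phoneme (phonemes so far: 3)
  'z' -> consonant phoneme (phonemes so far: 4)
Total phonemes: 4

4


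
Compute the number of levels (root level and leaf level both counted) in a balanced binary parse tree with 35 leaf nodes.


In a balanced binary tree with n leaves the deepest leaf is ceil(log2(n)) edges below the root,
so counting node levels inclusive of root and leaves gives ceil(log2(n)) + 1 levels.
log2(35) = 5.1293
ceil(5.1293) = 6
levels = 6 + 1 = 7

7


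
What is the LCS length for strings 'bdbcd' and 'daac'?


DP table for LCS of 'bdbcd' and 'daac':
       d  a  a  c
    0  0  0  0  0
  b 0  0  0  0  0
  d 0  1  1  1  1
  b 0  1  1  1  1
  c 0  1  1  1  2
  d 0  1  1  1  2
LCS: 'dc'
LCS length = 2

2


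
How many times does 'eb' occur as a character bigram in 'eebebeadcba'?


Scanning 'eebebeadcba' for bigram 'eb':
  Position 0: 'ee' -> no
  Position 1: 'eb' -> MATCH
  Position 2: 'be' -> no
  Position 3: 'eb' -> MATCH
  Position 4: 'be' -> no
  Position 5: 'ea' -> no
  Position 6: 'ad' -> no
  Position 7: 'dc' -> no
  Position 8: 'cb' -> no
  Position 9: 'ba' -> no
Total matches: 2

2


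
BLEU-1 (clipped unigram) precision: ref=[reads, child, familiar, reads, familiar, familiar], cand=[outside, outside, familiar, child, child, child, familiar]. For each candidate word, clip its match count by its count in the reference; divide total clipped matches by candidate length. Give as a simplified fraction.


Reference word counts: {'child': 1, 'familiar': 3, 'reads': 2}
Checking each candidate word (with clipping):
  'outside' -> not in reference -> no match (matches: 0)
  'outside' -> not in reference -> no match (matches: 0)
  'familiar' -> in reference (ref count 3, used 1/3) -> match (matches: 1)
  'child' -> in reference (ref count 1, used 1/1) -> match (matches: 2)
  'child' -> ref count 1 already used up (1/1) -> clipped, no match (matches: 2)
  'child' -> ref count 1 already used up (1/1) -> clipped, no match (matches: 2)
  'familiar' -> in reference (ref count 3, used 2/3) -> match (matches: 3)
Clipped matches: 3, Candidate length: 7
Precision = 3/7

3/7


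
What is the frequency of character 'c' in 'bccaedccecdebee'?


Scanning 'bccaedccecdebee' for 'c':
  Position 1: 'c' -> MATCH (count: 1)
  Position 2: 'c' -> MATCH (count: 2)
  Position 6: 'c' -> MATCH (count: 3)
  Position 7: 'c' -> MATCH (count: 4)
  Position 9: 'c' -> MATCH (count: 5)
Total occurrences of 'c': 5

5


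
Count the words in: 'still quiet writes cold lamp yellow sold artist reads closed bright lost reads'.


Counting words by splitting on spaces:
  Word 1: 'still'
  Word 2: 'quiet'
  Word 3: 'writes'
  Word 4: 'cold'
  Word 5: 'lamp'
  Word 6: 'yellow'
  Word 7: 'sold'
  Word 8: 'artist'
  Word 9: 'reads'
  Word 10: 'closed'
  Word 11: 'bright'
  Word 12: 'lost'
  Word 13: 'reads'
Total words: 13

13


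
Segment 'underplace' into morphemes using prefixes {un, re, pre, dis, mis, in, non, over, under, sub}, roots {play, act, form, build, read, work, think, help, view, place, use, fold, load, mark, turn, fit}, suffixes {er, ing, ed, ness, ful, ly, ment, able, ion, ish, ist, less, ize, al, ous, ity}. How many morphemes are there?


Segmenting 'underplace' against the inventory:
  'under' -> prefix (morpheme 1)
  'place' -> root (morpheme 2)
Total morphemes: 2

2


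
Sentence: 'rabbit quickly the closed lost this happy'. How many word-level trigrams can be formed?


Word trigrams from [7] words:
  Trigram 1: (rabbit quickly the)
  Trigram 2: (quickly the closed)
  Trigram 3: (the closed lost)
  Trigram 4: (closed lost this)
  Trigram 5: (lost this happy)
Total word trigrams: 7 - 2 = 5

5


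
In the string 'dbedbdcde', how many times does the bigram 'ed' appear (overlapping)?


Scanning 'dbedbdcde' for bigram 'ed':
  Position 0: 'db' -> no
  Position 1: 'be' -> no
  Position 2: 'ed' -> MATCH
  Position 3: 'db' -> no
  Position 4: 'bd' -> no
  Position 5: 'dc' -> no
  Position 6: 'cd' -> no
  Position 7: 'de' -> no
Total matches: 1

1


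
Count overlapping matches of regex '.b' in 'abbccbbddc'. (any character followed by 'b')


Pattern: .b means any character followed by 'b'.
Scanning 'abbccbbddc' position-by-position:
  Pos 0: window 'ab' -> MATCH
  Pos 1: window 'bb' -> MATCH
  Pos 2: window 'bc' -> no
  Pos 3: window 'cc' -> no
  Pos 4: window 'cb' -> MATCH
  Pos 5: window 'bb' -> MATCH
  Pos 6: window 'bd' -> no
  Pos 7: window 'dd' -> no
  Pos 8: window 'dc' -> no
  Pos 9: window 'c' -> no
Total matches: 4

4


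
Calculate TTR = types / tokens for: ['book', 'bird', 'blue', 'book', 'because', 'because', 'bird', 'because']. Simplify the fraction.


Tokens: 8
Unique types: ('because', 'bird', 'blue', 'book') = 4
TTR = 4/8
Simplify: divide both by 4 -> 1/2
TTR = 1/2

1/2


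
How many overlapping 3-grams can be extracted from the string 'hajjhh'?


String 'hajjhh' has length L = 6.
Number of overlapping n-grams = L - n + 1
Substituting: 6 - 3 + 1 = 4

4


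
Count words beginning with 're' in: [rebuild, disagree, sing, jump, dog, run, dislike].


Checking each word for prefix 're':
  'rebuild' -> YES, starts with 're' (count: 1)
  'disagree' -> no (count: 1)
  'sing' -> no (count: 1)
  'jump' -> no (count: 1)
  'dog' -> no (count: 1)
  'run' -> no (count: 1)
  'dislike' -> no (count: 1)
Total with prefix 're': 1

1


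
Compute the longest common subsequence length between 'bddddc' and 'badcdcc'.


DP table for LCS of 'bddddc' and 'badcdcc':
       b  a  d  c  d  c  c
    0  0  0  0  0  0  0  0
  b 0  1  1  1  1  1  1  1
  d 0  1  1  2  2  2  2  2
  d 0  1  1  2  2  3  3  3
  d 0  1  1  2  2  3  3  3
  d 0  1  1  2  2  3  3  3
  c 0  1  1  2  3  3  4  4
LCS: 'bddc'
LCS length = 4

4


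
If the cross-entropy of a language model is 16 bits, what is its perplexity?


Perplexity formula: PP = 2^H
H = 16
PP = 2^16
PP = 2^16 = 65536

65536


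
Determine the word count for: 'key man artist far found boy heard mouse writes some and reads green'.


Counting words by splitting on spaces:
  Word 1: 'key'
  Word 2: 'man'
  Word 3: 'artist'
  Word 4: 'far'
  Word 5: 'found'
  Word 6: 'boy'
  Word 7: 'heard'
  Word 8: 'mouse'
  Word 9: 'writes'
  Word 10: 'some'
  Word 11: 'and'
  Word 12: 'reads'
  Word 13: 'green'
Total words: 13

13


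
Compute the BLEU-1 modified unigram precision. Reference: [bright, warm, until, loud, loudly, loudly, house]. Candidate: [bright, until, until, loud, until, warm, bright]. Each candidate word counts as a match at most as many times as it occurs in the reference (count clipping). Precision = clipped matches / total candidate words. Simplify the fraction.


Reference word counts: {'bright': 1, 'house': 1, 'loud': 1, 'loudly': 2, 'until': 1, 'warm': 1}
Checking each candidate word (with clipping):
  'bright' -> in reference (ref count 1, used 1/1) -> match (matches: 1)
  'until' -> in reference (ref count 1, used 1/1) -> match (matches: 2)
  'until' -> ref count 1 already used up (1/1) -> clipped, no match (matches: 2)
  'loud' -> in reference (ref count 1, used 1/1) -> match (matches: 3)
  'until' -> ref count 1 already used up (1/1) -> clipped, no match (matches: 3)
  'warm' -> in reference (ref count 1, used 1/1) -> match (matches: 4)
  'bright' -> ref count 1 already used up (1/1) -> clipped, no match (matches: 4)
Clipped matches: 4, Candidate length: 7
Precision = 4/7

4/7
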